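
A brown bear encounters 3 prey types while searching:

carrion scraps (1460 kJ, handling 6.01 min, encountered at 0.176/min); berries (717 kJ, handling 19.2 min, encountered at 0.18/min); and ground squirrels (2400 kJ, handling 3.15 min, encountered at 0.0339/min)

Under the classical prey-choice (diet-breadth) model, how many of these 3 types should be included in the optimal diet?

2

E/h in descending order: ground squirrels 762, carrion scraps 243, berries 37.3 kJ/min. The optimal diet is the largest prefix of this list for which every included type satisfies E_i/h_i > R on the types above it.
Rate on top 1: 73.51. carrion scraps: 243 > 73.51 → include.
Rate on top 2: 156.3. berries: 37.3 < 156.3 → exclude; stop.
Optimal diet: ground squirrels, carrion scraps — 2 of 3 types.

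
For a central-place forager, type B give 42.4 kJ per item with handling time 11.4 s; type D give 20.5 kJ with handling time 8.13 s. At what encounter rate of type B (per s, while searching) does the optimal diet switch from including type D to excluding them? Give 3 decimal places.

The zero-one rule: include type D iff E₂/h₂ > λE₁/(1+λh₁). Equality gives the switch point.
λE₁h₂ = E₂ + λE₂h₁ ⇒ λ = E₂/(E₁h₂ − E₂h₁) = 20.5/(344.7 − 233.7) = 0.1847 per s.

0.185 per s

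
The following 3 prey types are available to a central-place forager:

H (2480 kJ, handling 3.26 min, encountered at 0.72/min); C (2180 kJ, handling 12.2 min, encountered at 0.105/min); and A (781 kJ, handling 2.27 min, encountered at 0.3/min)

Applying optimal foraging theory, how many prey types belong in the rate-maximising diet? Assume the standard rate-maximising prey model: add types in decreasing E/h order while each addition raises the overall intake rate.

E/h in descending order: H 761, A 344, C 179 kJ/min. The optimal diet is the largest prefix of this list for which every included type satisfies E_i/h_i > R on the types above it.
Rate on top 1: 533.5. A: 344 < 533.5 → exclude; stop.
Optimal diet: H — 1 of 3 types.

1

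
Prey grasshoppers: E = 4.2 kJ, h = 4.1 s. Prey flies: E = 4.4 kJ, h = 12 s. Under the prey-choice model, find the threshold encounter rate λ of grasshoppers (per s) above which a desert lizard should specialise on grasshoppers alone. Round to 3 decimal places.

0.136 per s

The zero-one rule: include flies iff E₂/h₂ > λE₁/(1+λh₁). Equality gives the switch point.
λE₁h₂ = E₂ + λE₂h₁ ⇒ λ = E₂/(E₁h₂ − E₂h₁) = 4.4/(50.4 − 18.04) = 0.136 per s.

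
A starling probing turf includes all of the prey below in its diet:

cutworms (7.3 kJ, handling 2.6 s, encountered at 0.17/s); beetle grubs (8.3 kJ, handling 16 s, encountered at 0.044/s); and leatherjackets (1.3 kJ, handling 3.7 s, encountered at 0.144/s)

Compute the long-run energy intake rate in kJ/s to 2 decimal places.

0.67 kJ/s

R = Σλ_iE_i / (1 + Σλ_ih_i)
Numerator: 0.17×7.3 + 0.044×8.3 + 0.144×1.3 = 1.793
Denominator: 1 + 0.17×2.6 + 0.044×16 + 0.144×3.7 = 2.679
R = 1.793/2.679 = 0.6695 kJ/s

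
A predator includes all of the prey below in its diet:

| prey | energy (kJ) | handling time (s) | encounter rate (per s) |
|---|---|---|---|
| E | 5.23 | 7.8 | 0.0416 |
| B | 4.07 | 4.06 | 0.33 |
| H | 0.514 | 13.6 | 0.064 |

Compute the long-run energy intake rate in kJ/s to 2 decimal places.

R = (0.0416×5.23 + 0.33×4.07 + 0.064×0.514) / (1 + 0.0416×7.8 + 0.33×4.06 + 0.064×13.6) = 1.594/3.535 = 0.4508 kJ/s.

0.45 kJ/s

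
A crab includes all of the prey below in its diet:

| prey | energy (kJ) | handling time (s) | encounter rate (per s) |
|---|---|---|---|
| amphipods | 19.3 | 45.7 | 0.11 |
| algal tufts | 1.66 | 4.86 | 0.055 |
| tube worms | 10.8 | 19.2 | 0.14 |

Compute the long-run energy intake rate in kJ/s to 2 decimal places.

R = Σλ_iE_i / (1 + Σλ_ih_i)
Numerator: 0.11×19.3 + 0.055×1.66 + 0.14×10.8 = 3.726
Denominator: 1 + 0.11×45.7 + 0.055×4.86 + 0.14×19.2 = 8.982
R = 3.726/8.982 = 0.4148 kJ/s

0.41 kJ/s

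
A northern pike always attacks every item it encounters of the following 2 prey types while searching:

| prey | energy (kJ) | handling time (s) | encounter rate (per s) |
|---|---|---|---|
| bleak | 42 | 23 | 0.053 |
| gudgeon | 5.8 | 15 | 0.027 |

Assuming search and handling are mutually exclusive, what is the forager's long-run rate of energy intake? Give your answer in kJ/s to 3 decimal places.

R = (0.053×42 + 0.027×5.8) / (1 + 0.053×23 + 0.027×15) = 2.383/2.624 = 0.908 kJ/s.

0.908 kJ/s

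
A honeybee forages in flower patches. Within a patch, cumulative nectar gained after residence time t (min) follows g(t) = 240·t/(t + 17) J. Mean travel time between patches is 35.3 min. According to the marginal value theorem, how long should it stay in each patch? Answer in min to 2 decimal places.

24.50 min

Optimal t* satisfies g'(t*) = g(t*)/(T + t*).
g'(t) = 240·17/(t + 17)². Setting 240·17/(t+17)² = 240t/[(t+17)(35.3+t)] gives 17(35.3+t) = t(t+17), so t² = 17×35.3 = 600.1.
t* = √600.1 = 24.5 min.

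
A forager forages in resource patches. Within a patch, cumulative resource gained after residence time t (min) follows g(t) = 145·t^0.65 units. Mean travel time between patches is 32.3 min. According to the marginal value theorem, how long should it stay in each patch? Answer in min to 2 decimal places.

59.99 min

By the marginal value theorem, leave when the instantaneous gain rate g'(t) equals the habitat-wide average g(t)/(T + t).
g'(t) = 0.65·145·t^-0.35. Setting 0.65·145·t^-0.35 = 145·t^0.65/(32.3+t) gives 0.65(32.3+t) = t, so 0.35·t = 0.65×32.3.
t* = 0.65×32.3/0.35 = 59.99 min.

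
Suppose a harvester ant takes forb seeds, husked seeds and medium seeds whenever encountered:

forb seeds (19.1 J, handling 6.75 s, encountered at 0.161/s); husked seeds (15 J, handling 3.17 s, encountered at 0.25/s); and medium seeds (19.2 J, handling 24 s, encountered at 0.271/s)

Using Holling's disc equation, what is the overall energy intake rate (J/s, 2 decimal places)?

R = Σλ_iE_i / (1 + Σλ_ih_i)
Numerator: 0.161×19.1 + 0.25×15 + 0.271×19.2 = 12.03
Denominator: 1 + 0.161×6.75 + 0.25×3.17 + 0.271×24 = 9.383
R = 12.03/9.383 = 1.282 J/s

1.28 J/s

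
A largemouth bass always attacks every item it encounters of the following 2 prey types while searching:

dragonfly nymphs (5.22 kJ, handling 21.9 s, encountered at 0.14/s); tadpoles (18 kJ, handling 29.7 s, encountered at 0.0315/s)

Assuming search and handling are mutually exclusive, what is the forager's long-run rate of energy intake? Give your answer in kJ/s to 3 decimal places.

R = Σλ_iE_i / (1 + Σλ_ih_i)
Numerator: 0.14×5.22 + 0.0315×18 = 1.298
Denominator: 1 + 0.14×21.9 + 0.0315×29.7 = 5.002
R = 1.298/5.002 = 0.2595 kJ/s

0.259 kJ/s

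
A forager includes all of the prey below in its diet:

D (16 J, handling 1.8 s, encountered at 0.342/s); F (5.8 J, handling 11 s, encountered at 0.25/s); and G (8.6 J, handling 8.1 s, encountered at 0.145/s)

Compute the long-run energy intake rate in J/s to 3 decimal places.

1.475 J/s

R = (0.342×16 + 0.25×5.8 + 0.145×8.6) / (1 + 0.342×1.8 + 0.25×11 + 0.145×8.1) = 8.169/5.54 = 1.475 J/s.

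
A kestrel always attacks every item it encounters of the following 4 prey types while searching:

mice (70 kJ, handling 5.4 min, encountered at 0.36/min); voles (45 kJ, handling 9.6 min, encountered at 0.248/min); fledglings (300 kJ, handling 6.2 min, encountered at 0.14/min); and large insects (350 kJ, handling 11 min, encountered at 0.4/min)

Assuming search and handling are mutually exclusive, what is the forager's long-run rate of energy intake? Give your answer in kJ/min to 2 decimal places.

20.61 kJ/min

Energy encountered per unit search time: 0.36×70 + 0.248×45 + 0.14×300 + 0.4×350 = 218.4 kJ/min.
Handling time per unit search time: 0.36×5.4 + 0.248×9.6 + 0.14×6.2 + 0.4×11 = 9.593.
Rate = 218.4/(1 + 9.593) = 20.61 kJ/min.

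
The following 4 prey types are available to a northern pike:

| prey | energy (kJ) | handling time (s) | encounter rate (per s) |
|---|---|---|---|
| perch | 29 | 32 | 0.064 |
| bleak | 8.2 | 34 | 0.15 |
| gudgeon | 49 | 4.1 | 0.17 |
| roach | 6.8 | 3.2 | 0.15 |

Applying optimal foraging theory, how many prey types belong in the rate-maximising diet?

1

E/h in descending order: gudgeon 12, roach 2.12, perch 0.906, bleak 0.241 kJ/s. The optimal diet is the largest prefix of this list for which every included type satisfies E_i/h_i > R on the types above it.
Rate on top 1: 4.909. roach: 2.12 < 4.909 → exclude; stop.
Optimal diet: gudgeon — 1 of 4 types.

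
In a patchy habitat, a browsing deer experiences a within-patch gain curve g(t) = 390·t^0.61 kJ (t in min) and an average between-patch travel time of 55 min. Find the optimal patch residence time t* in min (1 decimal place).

86.0 min

Maximise g(t)/(T+t): set derivative to zero → g'(t)(T+t) = g(t).
g'(t) = 0.61·390·t^-0.39. Setting 0.61·390·t^-0.39 = 390·t^0.61/(55+t) gives 0.61(55+t) = t, so 0.39·t = 0.61×55.
t* = 0.61×55/0.39 = 86.03 min.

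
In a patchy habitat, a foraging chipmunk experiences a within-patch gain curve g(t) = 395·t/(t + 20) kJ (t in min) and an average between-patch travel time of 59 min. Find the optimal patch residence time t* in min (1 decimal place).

34.4 min

Maximise g(t)/(T+t): set derivative to zero → g'(t)(T+t) = g(t).
g'(t) = 395·20/(t + 20)². Setting 395·20/(t+20)² = 395t/[(t+20)(59+t)] gives 20(59+t) = t(t+20), so t² = 20×59 = 1180.
t* = √1180 = 34.35 min.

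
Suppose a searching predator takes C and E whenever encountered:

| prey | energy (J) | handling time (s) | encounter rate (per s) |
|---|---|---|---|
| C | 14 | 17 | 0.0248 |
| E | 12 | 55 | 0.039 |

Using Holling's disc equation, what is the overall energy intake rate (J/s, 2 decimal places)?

Energy encountered per unit search time: 0.0248×14 + 0.039×12 = 0.8152 J/s.
Handling time per unit search time: 0.0248×17 + 0.039×55 = 2.567.
Rate = 0.8152/(1 + 2.567) = 0.2286 J/s.

0.23 J/s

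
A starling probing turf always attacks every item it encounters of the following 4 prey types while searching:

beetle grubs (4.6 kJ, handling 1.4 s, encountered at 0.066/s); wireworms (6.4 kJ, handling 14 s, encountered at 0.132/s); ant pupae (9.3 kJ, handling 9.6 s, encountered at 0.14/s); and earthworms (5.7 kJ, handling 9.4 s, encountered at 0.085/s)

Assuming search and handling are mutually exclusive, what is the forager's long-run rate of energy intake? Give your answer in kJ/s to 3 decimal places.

0.577 kJ/s

Energy encountered per unit search time: 0.066×4.6 + 0.132×6.4 + 0.14×9.3 + 0.085×5.7 = 2.935 kJ/s.
Handling time per unit search time: 0.066×1.4 + 0.132×14 + 0.14×9.6 + 0.085×9.4 = 4.083.
Rate = 2.935/(1 + 4.083) = 0.5773 kJ/s.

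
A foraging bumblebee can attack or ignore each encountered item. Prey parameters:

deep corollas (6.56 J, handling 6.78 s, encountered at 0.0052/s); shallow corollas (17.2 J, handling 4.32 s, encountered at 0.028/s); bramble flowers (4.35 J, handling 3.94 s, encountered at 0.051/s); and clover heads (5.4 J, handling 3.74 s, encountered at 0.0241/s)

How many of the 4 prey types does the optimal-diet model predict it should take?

4

Rank by E/h (J/s): shallow corollas 3.98, clover heads 1.44, bramble flowers 1.1, deep corollas 0.968. Include each in turn until the next type's E/h falls below the running intake rate.
Rate on top 1: 0.4296. clover heads: 1.44 > 0.4296 → include.
Rate on top 2: 0.5051. bramble flowers: 1.1 > 0.5051 → include.
Rate on top 3: 0.5903. deep corollas: 0.968 > 0.5903 → include.
Optimal diet: shallow corollas, clover heads, bramble flowers, deep corollas — 4 of 4 types.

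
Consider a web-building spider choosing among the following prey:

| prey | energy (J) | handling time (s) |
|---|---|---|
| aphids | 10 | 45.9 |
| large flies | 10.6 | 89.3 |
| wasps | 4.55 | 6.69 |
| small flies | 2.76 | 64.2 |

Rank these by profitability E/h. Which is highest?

wasps

In descending order of E/h:
wasps: 4.55/6.69 = 0.68 J/s
aphids: 10/45.9 = 0.218 J/s
large flies: 10.6/89.3 = 0.119 J/s
small flies: 2.76/64.2 = 0.043 J/s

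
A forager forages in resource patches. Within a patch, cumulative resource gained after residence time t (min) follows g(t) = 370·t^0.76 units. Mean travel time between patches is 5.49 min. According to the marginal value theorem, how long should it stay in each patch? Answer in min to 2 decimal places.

17.39 min

Optimal t* satisfies g'(t*) = g(t*)/(T + t*).
g'(t) = 0.76·370·t^-0.24. Setting 0.76·370·t^-0.24 = 370·t^0.76/(5.49+t) gives 0.76(5.49+t) = t, so 0.24·t = 0.76×5.49.
t* = 0.76×5.49/0.24 = 17.39 min.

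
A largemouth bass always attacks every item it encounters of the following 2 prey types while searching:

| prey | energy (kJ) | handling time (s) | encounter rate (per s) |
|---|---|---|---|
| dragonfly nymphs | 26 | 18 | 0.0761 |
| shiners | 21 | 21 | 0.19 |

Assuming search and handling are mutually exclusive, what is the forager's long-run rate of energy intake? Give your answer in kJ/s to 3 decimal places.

0.938 kJ/s

Energy encountered per unit search time: 0.0761×26 + 0.19×21 = 5.969 kJ/s.
Handling time per unit search time: 0.0761×18 + 0.19×21 = 5.36.
Rate = 5.969/(1 + 5.36) = 0.9385 kJ/s.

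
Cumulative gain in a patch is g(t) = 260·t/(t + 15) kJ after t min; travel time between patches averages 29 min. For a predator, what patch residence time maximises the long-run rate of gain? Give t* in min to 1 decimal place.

Maximise g(t)/(T+t): set derivative to zero → g'(t)(T+t) = g(t).
g'(t) = 260·15/(t + 15)². Setting 260·15/(t+15)² = 260t/[(t+15)(29+t)] gives 15(29+t) = t(t+15), so t² = 15×29 = 435.
t* = √435 = 20.86 min.

20.9 min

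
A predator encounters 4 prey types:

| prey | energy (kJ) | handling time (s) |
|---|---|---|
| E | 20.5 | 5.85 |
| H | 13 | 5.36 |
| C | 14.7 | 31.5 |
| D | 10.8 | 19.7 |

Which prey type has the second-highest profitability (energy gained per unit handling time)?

H

Profitability E/h (kJ/s): E = 20.5/5.85 = 3.5, H = 13/5.36 = 2.43, C = 14.7/31.5 = 0.467, D = 10.8/19.7 = 0.548.
Ranked: E > H > D > C.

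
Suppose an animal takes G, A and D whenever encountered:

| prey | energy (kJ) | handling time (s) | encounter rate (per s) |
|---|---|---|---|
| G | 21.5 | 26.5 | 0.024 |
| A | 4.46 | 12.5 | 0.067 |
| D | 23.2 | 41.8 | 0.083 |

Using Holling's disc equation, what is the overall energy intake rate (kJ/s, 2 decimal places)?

0.46 kJ/s

R = (0.024×21.5 + 0.067×4.46 + 0.083×23.2) / (1 + 0.024×26.5 + 0.067×12.5 + 0.083×41.8) = 2.74/5.943 = 0.4611 kJ/s.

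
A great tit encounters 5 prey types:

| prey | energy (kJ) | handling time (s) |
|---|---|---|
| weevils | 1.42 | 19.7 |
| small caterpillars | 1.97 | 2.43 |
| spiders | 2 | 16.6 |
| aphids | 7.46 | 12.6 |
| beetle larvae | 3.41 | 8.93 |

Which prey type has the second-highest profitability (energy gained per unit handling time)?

Profitability E/h (kJ/s): weevils = 1.42/19.7 = 0.0721, small caterpillars = 1.97/2.43 = 0.811, spiders = 2/16.6 = 0.12, aphids = 7.46/12.6 = 0.592, beetle larvae = 3.41/8.93 = 0.382.
Ranked: small caterpillars > aphids > beetle larvae > spiders > weevils.

aphids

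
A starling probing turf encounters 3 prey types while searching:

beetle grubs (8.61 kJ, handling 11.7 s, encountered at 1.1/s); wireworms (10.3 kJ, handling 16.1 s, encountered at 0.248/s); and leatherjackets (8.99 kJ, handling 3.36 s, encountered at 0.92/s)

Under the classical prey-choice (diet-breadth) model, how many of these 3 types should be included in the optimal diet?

1

Profitabilities (E/h, kJ/s): leatherjackets 2.68, beetle grubs 0.736, wireworms 0.64. Add prey in this order while the next type's profitability exceeds the intake rate on those already taken.
Rate on top 1: 2.022. beetle grubs: 0.736 < 2.022 → exclude; stop.
Optimal diet: leatherjackets — 1 of 3 types.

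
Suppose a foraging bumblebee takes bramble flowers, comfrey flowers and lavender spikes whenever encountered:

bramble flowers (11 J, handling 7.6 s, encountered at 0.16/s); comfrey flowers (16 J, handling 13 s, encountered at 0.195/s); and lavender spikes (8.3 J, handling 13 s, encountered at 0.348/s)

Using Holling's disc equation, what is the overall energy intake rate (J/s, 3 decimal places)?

0.838 J/s

R = (0.16×11 + 0.195×16 + 0.348×8.3) / (1 + 0.16×7.6 + 0.195×13 + 0.348×13) = 7.768/9.275 = 0.8376 J/s.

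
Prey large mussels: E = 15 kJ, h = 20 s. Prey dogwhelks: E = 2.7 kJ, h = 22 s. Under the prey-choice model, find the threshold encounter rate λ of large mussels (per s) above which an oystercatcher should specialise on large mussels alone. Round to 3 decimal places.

The zero-one rule: include dogwhelks iff E₂/h₂ > λE₁/(1+λh₁). Equality gives the switch point.
λE₁h₂ = E₂ + λE₂h₁ ⇒ λ = E₂/(E₁h₂ − E₂h₁) = 2.7/(330 − 54) = 0.009783 per s.

0.010 per s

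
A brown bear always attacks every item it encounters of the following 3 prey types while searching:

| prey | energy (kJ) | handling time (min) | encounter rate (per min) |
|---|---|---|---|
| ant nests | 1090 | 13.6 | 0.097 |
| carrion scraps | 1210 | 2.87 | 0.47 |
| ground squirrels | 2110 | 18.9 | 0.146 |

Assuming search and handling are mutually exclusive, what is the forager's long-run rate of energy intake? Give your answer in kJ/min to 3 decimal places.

152.857 kJ/min

Energy encountered per unit search time: 0.097×1090 + 0.47×1210 + 0.146×2110 = 982.5 kJ/min.
Handling time per unit search time: 0.097×13.6 + 0.47×2.87 + 0.146×18.9 = 5.427.
Rate = 982.5/(1 + 5.427) = 152.9 kJ/min.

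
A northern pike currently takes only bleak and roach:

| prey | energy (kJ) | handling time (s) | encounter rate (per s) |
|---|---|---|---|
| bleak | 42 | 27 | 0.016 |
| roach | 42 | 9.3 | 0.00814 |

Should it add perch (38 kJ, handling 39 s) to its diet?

On bleak and roach alone, R = ΣλE/(1+Σλh) = 1.014/1.508 = 0.6725 kJ/s.
perch: E/h = 38/39 = 0.9744 kJ/s.
Since 0.9744 > R, including perch increases the long-run rate.

Yes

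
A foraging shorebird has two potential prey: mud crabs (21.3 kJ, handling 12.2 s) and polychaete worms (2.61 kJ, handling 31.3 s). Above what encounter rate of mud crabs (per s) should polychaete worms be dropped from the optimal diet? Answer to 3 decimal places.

0.004 per s

The zero-one rule: include polychaete worms iff E₂/h₂ > λE₁/(1+λh₁). Equality gives the switch point.
λE₁h₂ = E₂ + λE₂h₁ ⇒ λ = E₂/(E₁h₂ − E₂h₁) = 2.61/(666.7 − 31.84) = 0.004111 per s.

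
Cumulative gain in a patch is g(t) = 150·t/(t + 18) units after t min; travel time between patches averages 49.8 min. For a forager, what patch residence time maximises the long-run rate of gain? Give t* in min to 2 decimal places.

By the marginal value theorem, leave when the instantaneous gain rate g'(t) equals the habitat-wide average g(t)/(T + t).
g'(t) = 150·18/(t + 18)². Setting 150·18/(t+18)² = 150t/[(t+18)(49.8+t)] gives 18(49.8+t) = t(t+18), so t² = 18×49.8 = 896.4.
t* = √896.4 = 29.94 min.

29.94 min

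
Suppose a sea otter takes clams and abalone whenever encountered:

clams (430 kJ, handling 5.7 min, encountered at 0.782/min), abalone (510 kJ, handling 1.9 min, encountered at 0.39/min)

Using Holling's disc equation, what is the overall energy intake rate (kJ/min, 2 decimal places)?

86.34 kJ/min

R = (0.782×430 + 0.39×510) / (1 + 0.782×5.7 + 0.39×1.9) = 535.2/6.198 = 86.34 kJ/min.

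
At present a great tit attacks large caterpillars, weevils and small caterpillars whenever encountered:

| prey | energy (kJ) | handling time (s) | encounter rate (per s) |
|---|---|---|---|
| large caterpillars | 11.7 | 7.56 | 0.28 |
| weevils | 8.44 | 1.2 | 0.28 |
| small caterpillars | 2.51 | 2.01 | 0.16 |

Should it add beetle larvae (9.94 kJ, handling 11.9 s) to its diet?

On large caterpillars, weevils and small caterpillars alone, R = ΣλE/(1+Σλh) = 6.041/3.774 = 1.6 kJ/s.
beetle larvae: E/h = 9.94/11.9 = 0.8353 kJ/s.
0.8353 < 1.6, so adding beetle larvae would lower the average — exclude it.

No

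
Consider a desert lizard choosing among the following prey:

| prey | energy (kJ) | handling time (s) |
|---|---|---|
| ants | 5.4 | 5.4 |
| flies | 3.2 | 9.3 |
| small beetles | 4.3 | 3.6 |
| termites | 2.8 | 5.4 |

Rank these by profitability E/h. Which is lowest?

flies

In descending order of E/h:
small beetles: 4.3/3.6 = 1.19 kJ/s
ants: 5.4/5.4 = 1 kJ/s
termites: 2.8/5.4 = 0.519 kJ/s
flies: 3.2/9.3 = 0.344 kJ/s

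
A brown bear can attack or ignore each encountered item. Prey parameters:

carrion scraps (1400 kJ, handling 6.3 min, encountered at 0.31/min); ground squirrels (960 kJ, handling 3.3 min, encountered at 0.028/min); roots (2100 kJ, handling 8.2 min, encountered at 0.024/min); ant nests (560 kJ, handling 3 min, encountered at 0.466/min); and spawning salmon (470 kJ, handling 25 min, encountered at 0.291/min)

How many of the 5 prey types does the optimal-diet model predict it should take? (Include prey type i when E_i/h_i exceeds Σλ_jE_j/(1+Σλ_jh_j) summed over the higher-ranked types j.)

4

E/h in descending order: ground squirrels 291, roots 256, carrion scraps 222, ant nests 187, spawning salmon 18.8 kJ/min. The optimal diet is the largest prefix of this list for which every included type satisfies E_i/h_i > R on the types above it.
Rate on top 1: 24.61. roots: 256 > 24.61 → include.
Rate on top 2: 59.94. carrion scraps: 222 > 59.94 → include.
Rate on top 3: 157.7. ant nests: 187 > 157.7 → include.
Rate on top 4: 166.4. spawning salmon: 18.8 < 166.4 → exclude; stop.
Optimal diet: ground squirrels, roots, carrion scraps, ant nests — 4 of 5 types.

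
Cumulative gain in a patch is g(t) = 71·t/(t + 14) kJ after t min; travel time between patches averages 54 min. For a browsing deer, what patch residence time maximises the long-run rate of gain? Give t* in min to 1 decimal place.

27.5 min

Optimal t* satisfies g'(t*) = g(t*)/(T + t*).
g'(t) = 71·14/(t + 14)². Setting 71·14/(t+14)² = 71t/[(t+14)(54+t)] gives 14(54+t) = t(t+14), so t² = 14×54 = 756.
t* = √756 = 27.5 min.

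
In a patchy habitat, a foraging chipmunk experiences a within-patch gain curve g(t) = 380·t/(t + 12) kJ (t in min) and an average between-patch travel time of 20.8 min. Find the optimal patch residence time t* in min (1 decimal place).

15.8 min

Optimal t* satisfies g'(t*) = g(t*)/(T + t*).
g'(t) = 380·12/(t + 12)². Setting 380·12/(t+12)² = 380t/[(t+12)(20.8+t)] gives 12(20.8+t) = t(t+12), so t² = 12×20.8 = 249.6.
t* = √249.6 = 15.8 min.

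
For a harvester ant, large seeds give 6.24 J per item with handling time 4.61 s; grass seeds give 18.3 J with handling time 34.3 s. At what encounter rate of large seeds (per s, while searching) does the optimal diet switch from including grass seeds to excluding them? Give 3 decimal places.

0.141 per s

Drop grass seeds once their profitability E₂/h₂ falls below the rate achievable on large seeds alone: E₂/h₂ = λE₁/(1 + λh₁).
Solve for λ: λE₁h₂ = E₂(1 + λh₁) → λ(E₁h₂ − E₂h₁) = E₂ → λ = E₂/(E₁h₂ − E₂h₁).
λ = 18.3/(6.24×34.3 − 18.3×4.61) = 18.3/129.7 = 0.1411 per s.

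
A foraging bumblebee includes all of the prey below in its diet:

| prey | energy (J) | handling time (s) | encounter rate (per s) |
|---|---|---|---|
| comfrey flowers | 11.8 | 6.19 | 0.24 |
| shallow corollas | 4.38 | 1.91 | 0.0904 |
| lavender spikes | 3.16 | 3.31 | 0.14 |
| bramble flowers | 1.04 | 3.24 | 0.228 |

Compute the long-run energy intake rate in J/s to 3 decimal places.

Energy encountered per unit search time: 0.24×11.8 + 0.0904×4.38 + 0.14×3.16 + 0.228×1.04 = 3.907 J/s.
Handling time per unit search time: 0.24×6.19 + 0.0904×1.91 + 0.14×3.31 + 0.228×3.24 = 2.86.
Rate = 3.907/(1 + 2.86) = 1.012 J/s.

1.012 J/s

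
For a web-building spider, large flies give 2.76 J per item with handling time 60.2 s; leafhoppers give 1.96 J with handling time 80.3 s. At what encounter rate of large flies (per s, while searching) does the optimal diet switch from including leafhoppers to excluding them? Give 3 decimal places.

Drop leafhoppers once their profitability E₂/h₂ falls below the rate achievable on large flies alone: E₂/h₂ = λE₁/(1 + λh₁).
Solve for λ: λE₁h₂ = E₂(1 + λh₁) → λ(E₁h₂ − E₂h₁) = E₂ → λ = E₂/(E₁h₂ − E₂h₁).
λ = 1.96/(2.76×80.3 − 1.96×60.2) = 1.96/103.6 = 0.01891 per s.

0.019 per s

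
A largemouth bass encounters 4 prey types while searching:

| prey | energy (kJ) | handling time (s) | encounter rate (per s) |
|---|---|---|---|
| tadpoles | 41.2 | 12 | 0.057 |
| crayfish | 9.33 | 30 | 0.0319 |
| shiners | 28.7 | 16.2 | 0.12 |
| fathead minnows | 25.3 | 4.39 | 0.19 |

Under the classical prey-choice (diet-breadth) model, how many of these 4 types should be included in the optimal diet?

2

E/h in descending order: fathead minnows 5.76, tadpoles 3.43, shiners 1.77, crayfish 0.311 kJ/s. The optimal diet is the largest prefix of this list for which every included type satisfies E_i/h_i > R on the types above it.
Rate on top 1: 2.621. tadpoles: 3.43 > 2.621 → include.
Rate on top 2: 2.842. shiners: 1.77 < 2.842 → exclude; stop.
Optimal diet: fathead minnows, tadpoles — 2 of 4 types.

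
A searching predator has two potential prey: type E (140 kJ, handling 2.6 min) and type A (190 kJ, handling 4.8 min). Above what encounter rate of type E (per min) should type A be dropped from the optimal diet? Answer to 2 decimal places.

Drop type A once their profitability E₂/h₂ falls below the rate achievable on type E alone: E₂/h₂ = λE₁/(1 + λh₁).
Solve for λ: λE₁h₂ = E₂(1 + λh₁) → λ(E₁h₂ − E₂h₁) = E₂ → λ = E₂/(E₁h₂ − E₂h₁).
λ = 190/(140×4.8 − 190×2.6) = 190/178 = 1.067 per min.

1.07 per min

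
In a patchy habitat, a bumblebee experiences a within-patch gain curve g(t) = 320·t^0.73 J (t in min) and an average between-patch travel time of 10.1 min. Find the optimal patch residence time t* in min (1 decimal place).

By the marginal value theorem, leave when the instantaneous gain rate g'(t) equals the habitat-wide average g(t)/(T + t).
g'(t) = 0.73·320·t^-0.27. Setting 0.73·320·t^-0.27 = 320·t^0.73/(10.1+t) gives 0.73(10.1+t) = t, so 0.27·t = 0.73×10.1.
t* = 0.73×10.1/0.27 = 27.31 min.

27.3 min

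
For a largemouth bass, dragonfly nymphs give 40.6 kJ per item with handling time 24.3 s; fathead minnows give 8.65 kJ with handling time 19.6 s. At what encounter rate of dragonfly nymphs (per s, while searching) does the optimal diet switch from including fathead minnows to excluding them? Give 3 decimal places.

Drop fathead minnows once their profitability E₂/h₂ falls below the rate achievable on dragonfly nymphs alone: E₂/h₂ = λE₁/(1 + λh₁).
Solve for λ: λE₁h₂ = E₂(1 + λh₁) → λ(E₁h₂ − E₂h₁) = E₂ → λ = E₂/(E₁h₂ − E₂h₁).
λ = 8.65/(40.6×19.6 − 8.65×24.3) = 8.65/585.6 = 0.01477 per s.

0.015 per s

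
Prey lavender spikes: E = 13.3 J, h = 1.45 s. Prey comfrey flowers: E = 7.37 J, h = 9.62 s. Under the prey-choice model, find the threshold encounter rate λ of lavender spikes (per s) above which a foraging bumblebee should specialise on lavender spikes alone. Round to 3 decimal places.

At the threshold, the rate on lavender spikes alone equals the profitability of comfrey flowers: λ·13.3/(1 + λ·1.45) = 7.37/9.62 = 0.7661.
Rearranging, λ(13.3 − 0.7661×1.45) = 0.7661, so λ = 0.7661/12.19 = 0.06285 per s.

0.063 per s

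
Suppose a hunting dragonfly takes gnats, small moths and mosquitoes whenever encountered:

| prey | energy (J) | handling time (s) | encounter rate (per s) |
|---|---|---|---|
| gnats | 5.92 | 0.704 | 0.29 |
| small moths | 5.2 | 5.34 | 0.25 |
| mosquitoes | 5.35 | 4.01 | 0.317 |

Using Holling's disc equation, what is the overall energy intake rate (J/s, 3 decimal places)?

1.237 J/s

R = Σλ_iE_i / (1 + Σλ_ih_i)
Numerator: 0.29×5.92 + 0.25×5.2 + 0.317×5.35 = 4.713
Denominator: 1 + 0.29×0.704 + 0.25×5.34 + 0.317×4.01 = 3.81
R = 4.713/3.81 = 1.237 J/s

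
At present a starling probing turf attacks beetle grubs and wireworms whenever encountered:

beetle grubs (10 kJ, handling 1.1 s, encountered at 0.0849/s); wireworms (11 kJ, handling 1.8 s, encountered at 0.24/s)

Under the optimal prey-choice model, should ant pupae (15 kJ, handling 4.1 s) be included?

Yes

Intake rate on the current diet: R = (0.0849×10 + 0.24×11) / (1 + 0.0849×1.1 + 0.24×1.8) = 3.489/1.525 = 2.287 kJ/s.
ant pupae: E/h = 15/4.1 = 3.659 kJ/s.
3.659 > 2.287, so adding ant pupae raises the average — include it.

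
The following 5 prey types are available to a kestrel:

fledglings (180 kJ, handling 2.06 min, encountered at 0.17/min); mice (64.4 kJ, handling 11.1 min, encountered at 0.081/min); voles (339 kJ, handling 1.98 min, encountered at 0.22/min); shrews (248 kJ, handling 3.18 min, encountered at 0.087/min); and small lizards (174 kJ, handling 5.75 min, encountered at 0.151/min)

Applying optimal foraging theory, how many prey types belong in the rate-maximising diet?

3

E/h in descending order: voles 171, fledglings 87.4, shrews 78, small lizards 30.3, mice 5.8 kJ/min. The optimal diet is the largest prefix of this list for which every included type satisfies E_i/h_i > R on the types above it.
Rate on top 1: 51.95. fledglings: 87.4 > 51.95 → include.
Rate on top 2: 58.9. shrews: 78 > 58.9 → include.
Rate on top 3: 61.46. small lizards: 30.3 < 61.46 → exclude; stop.
Optimal diet: voles, fledglings, shrews — 3 of 5 types.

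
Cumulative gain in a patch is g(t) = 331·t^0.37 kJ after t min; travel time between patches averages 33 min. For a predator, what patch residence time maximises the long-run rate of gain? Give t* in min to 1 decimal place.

19.4 min

Maximise g(t)/(T+t): set derivative to zero → g'(t)(T+t) = g(t).
g'(t) = 0.37·331·t^-0.63. Setting 0.37·331·t^-0.63 = 331·t^0.37/(33+t) gives 0.37(33+t) = t, so 0.63·t = 0.37×33.
t* = 0.37×33/0.63 = 19.38 min.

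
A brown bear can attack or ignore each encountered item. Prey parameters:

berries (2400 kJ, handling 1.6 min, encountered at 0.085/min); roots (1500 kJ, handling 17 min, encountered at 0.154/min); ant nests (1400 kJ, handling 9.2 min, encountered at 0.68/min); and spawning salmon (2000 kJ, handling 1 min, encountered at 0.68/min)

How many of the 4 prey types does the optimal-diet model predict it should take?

Profitabilities (E/h, kJ/min): spawning salmon 2e+03, berries 1.5e+03, ant nests 152, roots 88.2. Add prey in this order while the next type's profitability exceeds the intake rate on those already taken.
Rate on top 1: 809.5. berries: 1.5e+03 > 809.5 → include.
Rate on top 2: 861.2. ant nests: 152 < 861.2 → exclude; stop.
Optimal diet: spawning salmon, berries — 2 of 4 types.

2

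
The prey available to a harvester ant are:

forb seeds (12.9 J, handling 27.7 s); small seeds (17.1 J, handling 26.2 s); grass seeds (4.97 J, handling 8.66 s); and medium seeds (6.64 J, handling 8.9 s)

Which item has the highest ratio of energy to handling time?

medium seeds

In descending order of E/h:
medium seeds: 6.64/8.9 = 0.746 J/s
small seeds: 17.1/26.2 = 0.653 J/s
grass seeds: 4.97/8.66 = 0.574 J/s
forb seeds: 12.9/27.7 = 0.466 J/s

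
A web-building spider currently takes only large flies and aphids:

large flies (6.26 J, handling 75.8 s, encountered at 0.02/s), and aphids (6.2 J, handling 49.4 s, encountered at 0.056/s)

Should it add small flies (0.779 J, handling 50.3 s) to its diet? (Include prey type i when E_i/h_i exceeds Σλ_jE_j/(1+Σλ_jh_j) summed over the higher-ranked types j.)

Current rate: (0.02×6.26 + 0.056×6.2)/(1 + 0.02×75.8 + 0.056×49.4) = 0.08943 J/s.
small flies: E/h = 0.779/50.3 = 0.01549 J/s.
Since 0.01549 < R, time spent handling small flies is better spent searching.

No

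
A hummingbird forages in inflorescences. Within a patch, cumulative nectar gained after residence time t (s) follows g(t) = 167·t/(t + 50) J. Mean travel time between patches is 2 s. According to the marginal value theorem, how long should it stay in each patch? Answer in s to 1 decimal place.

10.0 s

Maximise g(t)/(T+t): set derivative to zero → g'(t)(T+t) = g(t).
g'(t) = 167·50/(t + 50)². Setting 167·50/(t+50)² = 167t/[(t+50)(2+t)] gives 50(2+t) = t(t+50), so t² = 50×2 = 100.
t* = √100 = 10 s.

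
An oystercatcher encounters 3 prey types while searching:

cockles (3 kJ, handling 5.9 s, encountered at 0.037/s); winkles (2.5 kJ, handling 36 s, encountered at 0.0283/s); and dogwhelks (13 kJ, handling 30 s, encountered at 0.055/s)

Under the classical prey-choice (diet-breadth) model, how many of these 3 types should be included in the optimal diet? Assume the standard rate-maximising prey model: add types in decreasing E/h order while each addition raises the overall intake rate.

2

E/h in descending order: cockles 0.508, dogwhelks 0.433, winkles 0.0694 kJ/s. The optimal diet is the largest prefix of this list for which every included type satisfies E_i/h_i > R on the types above it.
Rate on top 1: 0.09111. dogwhelks: 0.433 > 0.09111 → include.
Rate on top 2: 0.288. winkles: 0.0694 < 0.288 → exclude; stop.
Optimal diet: cockles, dogwhelks — 2 of 3 types.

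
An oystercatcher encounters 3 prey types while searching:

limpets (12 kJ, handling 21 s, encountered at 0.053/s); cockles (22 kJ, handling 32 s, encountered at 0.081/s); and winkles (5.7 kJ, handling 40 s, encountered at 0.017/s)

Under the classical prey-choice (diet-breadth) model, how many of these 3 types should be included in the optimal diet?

2

Rank by E/h (kJ/s): cockles 0.688, limpets 0.571, winkles 0.143. Include each in turn until the next type's E/h falls below the running intake rate.
Rate on top 1: 0.4961. limpets: 0.571 > 0.4961 → include.
Rate on top 2: 0.5139. winkles: 0.143 < 0.5139 → exclude; stop.
Optimal diet: cockles, limpets — 2 of 3 types.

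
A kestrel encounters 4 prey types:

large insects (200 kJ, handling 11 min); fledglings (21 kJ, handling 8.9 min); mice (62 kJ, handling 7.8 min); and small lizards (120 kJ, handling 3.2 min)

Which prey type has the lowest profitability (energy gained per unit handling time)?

Profitability E/h (kJ/min): large insects = 200/11 = 18.2, fledglings = 21/8.9 = 2.36, mice = 62/7.8 = 7.95, small lizards = 120/3.2 = 37.5.
Ranked: small lizards > large insects > mice > fledglings.

fledglings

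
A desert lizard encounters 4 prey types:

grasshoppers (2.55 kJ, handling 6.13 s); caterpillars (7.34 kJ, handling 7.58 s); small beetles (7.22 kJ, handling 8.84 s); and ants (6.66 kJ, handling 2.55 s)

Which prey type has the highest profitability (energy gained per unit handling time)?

ants

In descending order of E/h:
ants: 6.66/2.55 = 2.61 kJ/s
caterpillars: 7.34/7.58 = 0.968 kJ/s
small beetles: 7.22/8.84 = 0.817 kJ/s
grasshoppers: 2.55/6.13 = 0.416 kJ/s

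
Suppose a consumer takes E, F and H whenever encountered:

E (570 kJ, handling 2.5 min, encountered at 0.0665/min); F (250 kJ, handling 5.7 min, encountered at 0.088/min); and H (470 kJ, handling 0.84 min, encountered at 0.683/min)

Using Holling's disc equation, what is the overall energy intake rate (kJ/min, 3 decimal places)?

169.932 kJ/min

R = (0.0665×570 + 0.088×250 + 0.683×470) / (1 + 0.0665×2.5 + 0.088×5.7 + 0.683×0.84) = 380.9/2.242 = 169.9 kJ/min.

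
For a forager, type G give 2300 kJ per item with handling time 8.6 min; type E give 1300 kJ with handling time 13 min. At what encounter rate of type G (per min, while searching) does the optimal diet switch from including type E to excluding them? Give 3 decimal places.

0.069 per min

Drop type E once their profitability E₂/h₂ falls below the rate achievable on type G alone: E₂/h₂ = λE₁/(1 + λh₁).
Solve for λ: λE₁h₂ = E₂(1 + λh₁) → λ(E₁h₂ − E₂h₁) = E₂ → λ = E₂/(E₁h₂ − E₂h₁).
λ = 1300/(2300×13 − 1300×8.6) = 1300/1.872e+04 = 0.06944 per min.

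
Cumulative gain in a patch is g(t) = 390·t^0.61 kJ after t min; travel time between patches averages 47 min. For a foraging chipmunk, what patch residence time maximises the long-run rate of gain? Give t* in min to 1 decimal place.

73.5 min

Optimal t* satisfies g'(t*) = g(t*)/(T + t*).
g'(t) = 0.61·390·t^-0.39. Setting 0.61·390·t^-0.39 = 390·t^0.61/(47+t) gives 0.61(47+t) = t, so 0.39·t = 0.61×47.
t* = 0.61×47/0.39 = 73.51 min.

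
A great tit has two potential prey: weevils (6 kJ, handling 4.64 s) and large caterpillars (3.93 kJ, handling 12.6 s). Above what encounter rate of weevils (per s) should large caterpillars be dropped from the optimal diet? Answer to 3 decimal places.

0.069 per s

The zero-one rule: include large caterpillars iff E₂/h₂ > λE₁/(1+λh₁). Equality gives the switch point.
λE₁h₂ = E₂ + λE₂h₁ ⇒ λ = E₂/(E₁h₂ − E₂h₁) = 3.93/(75.6 − 18.24) = 0.06851 per s.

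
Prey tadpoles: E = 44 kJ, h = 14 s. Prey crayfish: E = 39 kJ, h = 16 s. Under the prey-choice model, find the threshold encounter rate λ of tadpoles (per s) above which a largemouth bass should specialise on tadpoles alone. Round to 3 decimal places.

At the threshold, the rate on tadpoles alone equals the profitability of crayfish: λ·44/(1 + λ·14) = 39/16 = 2.438.
Rearranging, λ(44 − 2.438×14) = 2.438, so λ = 2.438/9.875 = 0.2468 per s.

0.247 per s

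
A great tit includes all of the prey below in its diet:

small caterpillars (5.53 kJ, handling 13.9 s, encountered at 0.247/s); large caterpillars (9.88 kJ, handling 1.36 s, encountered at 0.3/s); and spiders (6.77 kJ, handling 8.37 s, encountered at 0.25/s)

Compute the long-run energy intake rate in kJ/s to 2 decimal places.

R = Σλ_iE_i / (1 + Σλ_ih_i)
Numerator: 0.247×5.53 + 0.3×9.88 + 0.25×6.77 = 6.022
Denominator: 1 + 0.247×13.9 + 0.3×1.36 + 0.25×8.37 = 6.934
R = 6.022/6.934 = 0.8686 kJ/s

0.87 kJ/s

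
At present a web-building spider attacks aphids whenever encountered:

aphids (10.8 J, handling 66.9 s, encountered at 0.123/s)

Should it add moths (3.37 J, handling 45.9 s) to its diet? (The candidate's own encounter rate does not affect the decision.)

No

Current rate: (0.123×10.8)/(1 + 0.123×66.9) = 0.1439 J/s.
Profitability of moths: 3.37/45.9 = 0.07342 J/s.
Since 0.07342 < R, time spent handling moths is better spent searching.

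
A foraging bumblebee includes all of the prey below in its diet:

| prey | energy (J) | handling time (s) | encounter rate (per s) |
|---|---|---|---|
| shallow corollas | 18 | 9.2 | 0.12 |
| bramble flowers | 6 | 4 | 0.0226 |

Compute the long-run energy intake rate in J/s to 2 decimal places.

R = Σλ_iE_i / (1 + Σλ_ih_i)
Numerator: 0.12×18 + 0.0226×6 = 2.296
Denominator: 1 + 0.12×9.2 + 0.0226×4 = 2.194
R = 2.296/2.194 = 1.046 J/s

1.05 J/s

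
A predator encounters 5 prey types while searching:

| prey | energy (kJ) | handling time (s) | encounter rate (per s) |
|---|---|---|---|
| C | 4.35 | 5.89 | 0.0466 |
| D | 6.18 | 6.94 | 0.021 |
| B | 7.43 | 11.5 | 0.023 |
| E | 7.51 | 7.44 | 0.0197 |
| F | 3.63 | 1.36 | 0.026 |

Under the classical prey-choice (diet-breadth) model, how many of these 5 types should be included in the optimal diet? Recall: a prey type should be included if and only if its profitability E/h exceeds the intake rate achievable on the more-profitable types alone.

5

Rank by E/h (kJ/s): F 2.67, E 1.01, D 0.89, C 0.739, B 0.646. Include each in turn until the next type's E/h falls below the running intake rate.
Rate on top 1: 0.09116. E: 1.01 > 0.09116 → include.
Rate on top 2: 0.205. D: 0.89 > 0.205 → include.
Rate on top 3: 0.2803. C: 0.739 > 0.2803 → include.
Rate on top 4: 0.3588. B: 0.646 > 0.3588 → include.
Optimal diet: F, E, D, C, B — 5 of 5 types.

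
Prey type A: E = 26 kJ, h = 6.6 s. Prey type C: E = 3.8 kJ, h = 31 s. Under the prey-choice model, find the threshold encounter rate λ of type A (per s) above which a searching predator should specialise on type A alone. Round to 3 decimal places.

0.005 per s

Drop type C once their profitability E₂/h₂ falls below the rate achievable on type A alone: E₂/h₂ = λE₁/(1 + λh₁).
Solve for λ: λE₁h₂ = E₂(1 + λh₁) → λ(E₁h₂ − E₂h₁) = E₂ → λ = E₂/(E₁h₂ − E₂h₁).
λ = 3.8/(26×31 − 3.8×6.6) = 3.8/780.9 = 0.004866 per s.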